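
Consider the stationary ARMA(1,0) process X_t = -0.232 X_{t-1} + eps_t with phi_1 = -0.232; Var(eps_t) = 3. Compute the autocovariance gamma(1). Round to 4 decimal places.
\gamma(1) = -0.7356

Multiply the model equation by X_{t-k} and take expectations. With theta_0 = psi_0 = 1 and psi_j the MA(infinity) weights, this gives
  gamma(k) - sum_i phi_i gamma(k-i) = c_k,
  c_k = sigma^2 * sum_{j=k..q} theta_j psi_{j-k}   (c_k = 0 for k > q),
using gamma(-m) = gamma(m).
Pure AR (q = 0): c_0 = sigma^2 = 3, c_k = 0 for k >= 1.
Equations for k = 0 and k = 1 (AR order 1):
  gamma(0) = phi_1 gamma(1) + c_0
  gamma(1) = phi_1 gamma(0) + c_1
Substituting the second into the first: gamma(0) (1 - phi_1^2) = c_0 + phi_1 c_1, so
  gamma(0) = c_0 / (1 - phi_1^2) = 3 / (1 - (-0.232)^2) = 3 / 0.946176 = 3.170657.
  gamma(1) = phi_1 gamma(0) = (-0.232)(3.170657) = -0.735593.
Therefore gamma(1) = -0.7356 (to 4 decimal places).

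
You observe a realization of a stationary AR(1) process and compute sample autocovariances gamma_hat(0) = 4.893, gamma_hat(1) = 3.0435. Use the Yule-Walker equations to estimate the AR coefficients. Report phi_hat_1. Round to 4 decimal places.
\hat\phi_{1} = 0.6220

The Yule-Walker equations for an AR(p) process read, in matrix form,
  Gamma_p phi = r_p,   with   (Gamma_p)_{ij} = gamma(|i - j|),
                       (r_p)_i = gamma(i),   i,j = 1..p.
Substitute the sample gammas (Toeplitz matrix and right-hand side of size 1):
  Gamma_p = [[4.893]]
  r_p     = [3.0435]
With p = 1 this is the single equation gamma(0) phi_1 = gamma(1):
  phi_hat_1 = gamma(1) / gamma(0) = 3.0435 / 4.893 = 0.6220.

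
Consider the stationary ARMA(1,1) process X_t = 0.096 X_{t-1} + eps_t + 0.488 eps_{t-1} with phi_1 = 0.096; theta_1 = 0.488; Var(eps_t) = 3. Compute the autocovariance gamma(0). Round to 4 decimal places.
\gamma(0) = 4.0327

Multiply the model equation by X_{t-k} and take expectations. With theta_0 = psi_0 = 1 and psi_j the MA(infinity) weights, this gives
  gamma(k) - sum_i phi_i gamma(k-i) = c_k,
  c_k = sigma^2 * sum_{j=k..q} theta_j psi_{j-k}   (c_k = 0 for k > q),
using gamma(-m) = gamma(m).
psi-weights needed (psi_j = theta_j + sum_i phi_i psi_{j-i}):
  psi_1 = theta_1 + phi_1 = 0.488 + (0.096) = 0.584
Right-hand sides:
  c_0 = sigma^2 (1 + theta_1 psi_1) = 3 * (1 + (0.488)(0.584)) = 3 * 1.284992 = 3.854976
  c_1 = sigma^2 theta_1 = 3 * (0.488) = 1.464
  c_2 = 0
Equations for k = 0 and k = 1 (AR order 1):
  gamma(0) = phi_1 gamma(1) + c_0
  gamma(1) = phi_1 gamma(0) + c_1
Substituting the second into the first: gamma(0) (1 - phi_1^2) = c_0 + phi_1 c_1, so
  gamma(0) = (c_0 + phi_1 c_1) / (1 - phi_1^2) = (3.854976 + (0.096)(1.464)) / (1 - (0.096)^2) = 3.99552 / 0.990784 = 4.032685.
Therefore gamma(0) = 4.0327 (to 4 decimal places).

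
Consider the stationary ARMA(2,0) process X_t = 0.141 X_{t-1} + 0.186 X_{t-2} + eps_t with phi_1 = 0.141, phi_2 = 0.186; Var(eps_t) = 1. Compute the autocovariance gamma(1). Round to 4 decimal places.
\gamma(1) = 0.1850

Multiply the model equation by X_{t-k} and take expectations. With theta_0 = psi_0 = 1 and psi_j the MA(infinity) weights, this gives
  gamma(k) - sum_i phi_i gamma(k-i) = c_k,
  c_k = sigma^2 * sum_{j=k..q} theta_j psi_{j-k}   (c_k = 0 for k > q),
using gamma(-m) = gamma(m).
Pure AR (q = 0): c_0 = sigma^2 = 1, c_k = 0 for k >= 1.
Equations for k = 0, 1, 2 (AR order 2, c_2 = 0):
  (E0) gamma(0) = phi_1 gamma(1) + phi_2 gamma(2) + c_0
  (E1) gamma(1) = phi_1 gamma(0) + phi_2 gamma(1) + c_1
  (E2) gamma(2) = phi_1 gamma(1) + phi_2 gamma(0)
From (E1): gamma(1) = A gamma(0) + B with
  A = phi_1 / (1 - phi_2) = 0.141 / 0.814 = 0.173219,   B = c_1 / (1 - phi_2) = 0 / 0.814 = 0.
Insert (E2) into (E0): gamma(0) (1 - phi_2^2) = phi_1 (1 + phi_2) gamma(1) + c_0.
  phi_1 (1 + phi_2) = (0.141)(1.186) = 0.167226,   1 - phi_2^2 = 0.965404.
Replace gamma(1) by A gamma(0) + B and collect gamma(0):
  gamma(0) [0.965404 - (0.167226)(0.173219)] = c_0 = 1
  gamma(0) * 0.936437 = 1
  gamma(0) = 1 / 0.936437 = 1.067877.
  gamma(1) = A gamma(0) = (0.173219)(1.067877) = 0.184976.
Therefore gamma(1) = 0.1850 (to 4 decimal places).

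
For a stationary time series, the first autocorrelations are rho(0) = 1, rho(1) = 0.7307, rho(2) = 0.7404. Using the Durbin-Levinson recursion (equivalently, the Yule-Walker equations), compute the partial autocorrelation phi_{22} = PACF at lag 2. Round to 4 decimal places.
\phi_{22} = 0.4430

The PACF at lag k is phi_{kk}, the last component of the solution
to the Yule-Walker system G_k phi = r_k where
  (G_k)_{ij} = rho(|i - j|), (r_k)_i = rho(i), i,j = 1..k.
Equivalently, Durbin-Levinson gives phi_{kk} iteratively:
  phi_{11} = rho(1)
  phi_{kk} = [rho(k) - sum_{j=1..k-1} phi_{k-1,j} rho(k-j)]
            / [1 - sum_{j=1..k-1} phi_{k-1,j} rho(j)],
  phi_{k,j} = phi_{k-1,j} - phi_{kk} phi_{k-1,k-j},  j = 1..k-1.
Step k = 1:
  phi_11 = rho(1) = 0.7307.
Step k = 2:
  phi_22 = [rho(2) - phi_11 rho(1)] / [1 - phi_11 rho(1)] = [0.7404 - (0.7307)(0.7307)] / [1 - (0.7307)(0.7307)]
         = 0.20647751 / 0.46607751 = 0.443.
Therefore phi_{22} = 0.4430.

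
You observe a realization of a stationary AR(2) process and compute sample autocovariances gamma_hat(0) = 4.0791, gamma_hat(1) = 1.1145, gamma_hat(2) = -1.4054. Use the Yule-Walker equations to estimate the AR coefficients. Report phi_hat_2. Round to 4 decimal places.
\hat\phi_{2} = -0.4530

The Yule-Walker equations for an AR(p) process read, in matrix form,
  Gamma_p phi = r_p,   with   (Gamma_p)_{ij} = gamma(|i - j|),
                       (r_p)_i = gamma(i),   i,j = 1..p.
Substitute the sample gammas (Toeplitz matrix and right-hand side of size 2):
  Gamma_p = [[4.0791, 1.1145], [1.1145, 4.0791]]
  r_p     = [1.1145, -1.4054]
Written out:
  4.0791 phi_1 + 1.1145 phi_2 = 1.1145
  1.1145 phi_1 + 4.0791 phi_2 = -1.4054
Solve by Cramer's rule:
  det = gamma(0)^2 - gamma(1)^2 = (4.0791)^2 - (1.1145)^2 = 16.63905681 - 1.24211025 = 15.39694656
  phi_hat_1 = [gamma(1) gamma(0) - gamma(1) gamma(2)] / det = [(1.1145)(4.0791) - (1.1145)(-1.4054)] / 15.39694656 = 6.11247525 / 15.39694656 = 0.397
  phi_hat_2 = [gamma(0) gamma(2) - gamma(1)^2] / det = [(4.0791)(-1.4054) - (1.1145)^2] / 15.39694656 = -6.97487739 / 15.39694656 = -0.453
So phi_hat = [0.3970, -0.4530].
Therefore phi_hat_2 = -0.4530.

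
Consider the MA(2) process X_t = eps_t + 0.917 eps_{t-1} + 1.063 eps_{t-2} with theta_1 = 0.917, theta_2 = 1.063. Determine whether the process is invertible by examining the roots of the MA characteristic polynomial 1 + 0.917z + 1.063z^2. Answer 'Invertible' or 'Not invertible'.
\text{Not invertible}

The MA(q) characteristic polynomial is P(z) = 1 + 0.917z + 1.063z^2.
Invertibility requires all roots to lie outside the unit circle, i.e. |z| > 1 for every root.
Set 1 + (0.917) z + (1.063) z^2 = 0, i.e. a z^2 + b z + c = 0 with a = 1.063, b = 0.917, c = 1.
Discriminant D = b^2 - 4ac = (0.917)^2 - 4*(1.063)*1 = 0.840889 - (4.252) = -3.411111.
D < 0, so the roots are the complex-conjugate pair z = (-b +/- i sqrt(-D)) / (2a) = -0.4313 +/- 0.8687i.
For a conjugate pair |z|^2 = z * conj(z) = (product of roots) = c/a = 1/(1.063) = 0.940734, so |z| = sqrt(0.940734) = 0.9699 for both roots.
Moduli of all roots: 0.9699, 0.9699.
All moduli strictly greater than 1? No.
Verdict: Not invertible.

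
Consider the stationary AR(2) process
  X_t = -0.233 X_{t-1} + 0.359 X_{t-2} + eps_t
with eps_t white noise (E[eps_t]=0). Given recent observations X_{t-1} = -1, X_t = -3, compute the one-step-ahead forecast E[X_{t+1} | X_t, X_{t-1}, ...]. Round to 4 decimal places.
E[X_{t+1} \mid \mathcal F_t] = 0.3400

For an AR(p) model X_t = c + sum_i phi_i X_{t-i} + eps_t, the
one-step-ahead conditional mean is
  E[X_{t+1} | X_t, ...] = c + sum_i phi_i X_{t+1-i}.
Substitute known values:
  E[X_{t+1} | ...] = (-0.233) * (-3) + (0.359) * (-1)
                   = 0.3400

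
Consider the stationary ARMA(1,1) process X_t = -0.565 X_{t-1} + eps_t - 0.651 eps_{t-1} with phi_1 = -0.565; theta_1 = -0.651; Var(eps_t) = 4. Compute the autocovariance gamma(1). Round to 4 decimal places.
\gamma(1) = -9.7728

Multiply the model equation by X_{t-k} and take expectations. With theta_0 = psi_0 = 1 and psi_j the MA(infinity) weights, this gives
  gamma(k) - sum_i phi_i gamma(k-i) = c_k,
  c_k = sigma^2 * sum_{j=k..q} theta_j psi_{j-k}   (c_k = 0 for k > q),
using gamma(-m) = gamma(m).
psi-weights needed (psi_j = theta_j + sum_i phi_i psi_{j-i}):
  psi_1 = theta_1 + phi_1 = -0.651 + (-0.565) = -1.216
Right-hand sides:
  c_0 = sigma^2 (1 + theta_1 psi_1) = 4 * (1 + (-0.651)(-1.216)) = 4 * 1.791616 = 7.166464
  c_1 = sigma^2 theta_1 = 4 * (-0.651) = -2.604
  c_2 = 0
Equations for k = 0 and k = 1 (AR order 1):
  gamma(0) = phi_1 gamma(1) + c_0
  gamma(1) = phi_1 gamma(0) + c_1
Substituting the second into the first: gamma(0) (1 - phi_1^2) = c_0 + phi_1 c_1, so
  gamma(0) = (c_0 + phi_1 c_1) / (1 - phi_1^2) = (7.166464 + (-0.565)(-2.604)) / (1 - (-0.565)^2) = 8.637724 / 0.680775 = 12.688075.
  gamma(1) = phi_1 gamma(0) + c_1 = (-0.565)(12.688075) + (-2.604) = -9.772762.
Therefore gamma(1) = -9.7728 (to 4 decimal places).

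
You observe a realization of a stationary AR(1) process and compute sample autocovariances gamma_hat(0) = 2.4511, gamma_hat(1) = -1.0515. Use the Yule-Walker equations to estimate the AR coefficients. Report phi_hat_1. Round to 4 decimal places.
\hat\phi_{1} = -0.4290

The Yule-Walker equations for an AR(p) process read, in matrix form,
  Gamma_p phi = r_p,   with   (Gamma_p)_{ij} = gamma(|i - j|),
                       (r_p)_i = gamma(i),   i,j = 1..p.
Substitute the sample gammas (Toeplitz matrix and right-hand side of size 1):
  Gamma_p = [[2.4511]]
  r_p     = [-1.0515]
With p = 1 this is the single equation gamma(0) phi_1 = gamma(1):
  phi_hat_1 = gamma(1) / gamma(0) = -1.0515 / 2.4511 = -0.4290.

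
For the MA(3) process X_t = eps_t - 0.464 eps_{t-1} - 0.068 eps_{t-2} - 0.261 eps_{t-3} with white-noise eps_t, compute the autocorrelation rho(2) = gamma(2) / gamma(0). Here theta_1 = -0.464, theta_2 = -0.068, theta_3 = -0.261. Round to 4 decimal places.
\rho(2) = 0.0412

For an MA(q) process with theta_0 = 1, the autocovariance is
  gamma(k) = sigma^2 * sum_{i=0..q-k} theta_i * theta_{i+k},
and rho(k) = gamma(k) / gamma(0). Sigma^2 cancels.
  numerator   = (1)*(-0.068) + (-0.464)*(-0.261) = 0.053104.
  denominator = (1)^2 + (-0.464)^2 + (-0.068)^2 + (-0.261)^2 = 1.288041.
  rho(2) = 0.053104 / 1.288041 = 0.0412.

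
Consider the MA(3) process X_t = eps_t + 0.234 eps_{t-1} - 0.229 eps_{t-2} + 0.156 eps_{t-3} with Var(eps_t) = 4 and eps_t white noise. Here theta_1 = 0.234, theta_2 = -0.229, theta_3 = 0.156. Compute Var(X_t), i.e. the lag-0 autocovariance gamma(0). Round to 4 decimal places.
\gamma(0) = 4.5261

For an MA(q) process X_t = eps_t + sum_i theta_i eps_{t-i} with
Var(eps_t) = sigma^2, the variance is
  gamma(0) = sigma^2 * (1 + sum_i theta_i^2).
  sum_i theta_i^2 = (0.234)^2 + (-0.229)^2 + (0.156)^2 = 0.054756 + 0.052441 + 0.024336 = 0.131533.
  gamma(0) = 4 * (1 + 0.131533) = 4 * 1.131533 = 4.526132, which rounds to 4.5261.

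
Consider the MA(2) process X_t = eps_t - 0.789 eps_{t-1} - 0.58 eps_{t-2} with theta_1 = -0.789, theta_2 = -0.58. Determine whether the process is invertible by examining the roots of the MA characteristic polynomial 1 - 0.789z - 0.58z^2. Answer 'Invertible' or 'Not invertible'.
\text{Not invertible}

The MA(q) characteristic polynomial is P(z) = 1 - 0.789z - 0.58z^2.
Invertibility requires all roots to lie outside the unit circle, i.e. |z| > 1 for every root.
Set 1 + (-0.789) z + (-0.58) z^2 = 0, i.e. a z^2 + b z + c = 0 with a = -0.58, b = -0.789, c = 1.
Discriminant D = b^2 - 4ac = (-0.789)^2 - 4*(-0.58)*1 = 0.622521 - (-2.32) = 2.942521.
D >= 0, so the roots are real: z = (-b +/- sqrt(D)) / (2a) = (0.789 +/- 1.715378) / (-1.16).
  z_1 = (0.789 + 1.715378) / (-1.16) = -2.1589,   |z_1| = 2.1589.
  z_2 = (0.789 - 1.715378) / (-1.16) = 0.7986,   |z_2| = 0.7986.
Moduli of all roots: 2.1589, 0.7986.
All moduli strictly greater than 1? No.
Verdict: Not invertible.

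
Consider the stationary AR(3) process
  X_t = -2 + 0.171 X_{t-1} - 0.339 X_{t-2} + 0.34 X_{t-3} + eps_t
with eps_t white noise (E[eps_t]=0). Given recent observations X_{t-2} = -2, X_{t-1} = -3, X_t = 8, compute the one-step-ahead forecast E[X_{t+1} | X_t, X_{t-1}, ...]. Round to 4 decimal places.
E[X_{t+1} \mid \mathcal F_t] = -0.2950

For an AR(p) model X_t = c + sum_i phi_i X_{t-i} + eps_t, the
one-step-ahead conditional mean is
  E[X_{t+1} | X_t, ...] = c + sum_i phi_i X_{t+1-i}.
Substitute known values:
  E[X_{t+1} | ...] = -2 + (0.171) * (8) + (-0.339) * (-3) + (0.34) * (-2)
                   = -0.2950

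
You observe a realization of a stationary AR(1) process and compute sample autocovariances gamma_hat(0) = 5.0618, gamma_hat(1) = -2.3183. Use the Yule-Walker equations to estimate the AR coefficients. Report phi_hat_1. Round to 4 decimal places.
\hat\phi_{1} = -0.4580

The Yule-Walker equations for an AR(p) process read, in matrix form,
  Gamma_p phi = r_p,   with   (Gamma_p)_{ij} = gamma(|i - j|),
                       (r_p)_i = gamma(i),   i,j = 1..p.
Substitute the sample gammas (Toeplitz matrix and right-hand side of size 1):
  Gamma_p = [[5.0618]]
  r_p     = [-2.3183]
With p = 1 this is the single equation gamma(0) phi_1 = gamma(1):
  phi_hat_1 = gamma(1) / gamma(0) = -2.3183 / 5.0618 = -0.4580.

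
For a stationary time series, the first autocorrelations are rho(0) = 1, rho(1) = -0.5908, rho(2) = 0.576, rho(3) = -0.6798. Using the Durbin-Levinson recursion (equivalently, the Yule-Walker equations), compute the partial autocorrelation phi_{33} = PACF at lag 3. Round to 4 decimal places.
\phi_{33} = -0.4410

The PACF at lag k is phi_{kk}, the last component of the solution
to the Yule-Walker system G_k phi = r_k where
  (G_k)_{ij} = rho(|i - j|), (r_k)_i = rho(i), i,j = 1..k.
Equivalently, Durbin-Levinson gives phi_{kk} iteratively:
  phi_{11} = rho(1)
  phi_{kk} = [rho(k) - sum_{j=1..k-1} phi_{k-1,j} rho(k-j)]
            / [1 - sum_{j=1..k-1} phi_{k-1,j} rho(j)],
  phi_{k,j} = phi_{k-1,j} - phi_{kk} phi_{k-1,k-j},  j = 1..k-1.
Step k = 1:
  phi_11 = rho(1) = -0.5908.
Step k = 2:
  phi_22 = [rho(2) - phi_11 rho(1)] / [1 - phi_11 rho(1)] = [0.576 - (-0.5908)(-0.5908)] / [1 - (-0.5908)(-0.5908)]
         = 0.22695536 / 0.65095536 = 0.34865.
  Update: phi_21 = phi_11 - phi_22 phi_11 = -0.5908 - (0.34865)(-0.5908) = -0.384818.
Step k = 3:
  phi_33 = [rho(3) - phi_21 rho(2) - phi_22 rho(1)] / [1 - phi_21 rho(1) - phi_22 rho(2)]
    numerator   = -0.6798 - (-0.384818)(0.576) - (0.34865)(-0.5908) = -0.25216274
    denominator = 1 - (-0.384818)(-0.5908) - (0.34865)(0.576) = 0.57182745
  phi_33 = -0.25216274 / 0.57182745 = -0.441.
Therefore phi_{33} = -0.4410.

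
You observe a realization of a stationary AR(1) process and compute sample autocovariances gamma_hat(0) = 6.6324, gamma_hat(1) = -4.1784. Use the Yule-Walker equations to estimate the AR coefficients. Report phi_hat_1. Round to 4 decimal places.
\hat\phi_{1} = -0.6300

The Yule-Walker equations for an AR(p) process read, in matrix form,
  Gamma_p phi = r_p,   with   (Gamma_p)_{ij} = gamma(|i - j|),
                       (r_p)_i = gamma(i),   i,j = 1..p.
Substitute the sample gammas (Toeplitz matrix and right-hand side of size 1):
  Gamma_p = [[6.6324]]
  r_p     = [-4.1784]
With p = 1 this is the single equation gamma(0) phi_1 = gamma(1):
  phi_hat_1 = gamma(1) / gamma(0) = -4.1784 / 6.6324 = -0.6300.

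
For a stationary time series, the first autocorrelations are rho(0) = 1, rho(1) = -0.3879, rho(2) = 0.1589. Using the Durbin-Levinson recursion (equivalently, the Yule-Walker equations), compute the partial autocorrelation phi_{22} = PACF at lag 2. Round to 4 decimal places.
\phi_{22} = 0.0099

The PACF at lag k is phi_{kk}, the last component of the solution
to the Yule-Walker system G_k phi = r_k where
  (G_k)_{ij} = rho(|i - j|), (r_k)_i = rho(i), i,j = 1..k.
Equivalently, Durbin-Levinson gives phi_{kk} iteratively:
  phi_{11} = rho(1)
  phi_{kk} = [rho(k) - sum_{j=1..k-1} phi_{k-1,j} rho(k-j)]
            / [1 - sum_{j=1..k-1} phi_{k-1,j} rho(j)],
  phi_{k,j} = phi_{k-1,j} - phi_{kk} phi_{k-1,k-j},  j = 1..k-1.
Step k = 1:
  phi_11 = rho(1) = -0.3879.
Step k = 2:
  phi_22 = [rho(2) - phi_11 rho(1)] / [1 - phi_11 rho(1)] = [0.1589 - (-0.3879)(-0.3879)] / [1 - (-0.3879)(-0.3879)]
         = 0.00843359 / 0.84953359 = 0.0099.
Therefore phi_{22} = 0.0099.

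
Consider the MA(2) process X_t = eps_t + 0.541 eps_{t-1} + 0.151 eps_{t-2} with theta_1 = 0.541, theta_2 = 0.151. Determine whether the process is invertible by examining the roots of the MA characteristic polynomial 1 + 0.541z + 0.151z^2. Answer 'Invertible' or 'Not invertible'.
\text{Invertible}

The MA(q) characteristic polynomial is P(z) = 1 + 0.541z + 0.151z^2.
Invertibility requires all roots to lie outside the unit circle, i.e. |z| > 1 for every root.
Set 1 + (0.541) z + (0.151) z^2 = 0, i.e. a z^2 + b z + c = 0 with a = 0.151, b = 0.541, c = 1.
Discriminant D = b^2 - 4ac = (0.541)^2 - 4*(0.151)*1 = 0.292681 - (0.604) = -0.311319.
D < 0, so the roots are the complex-conjugate pair z = (-b +/- i sqrt(-D)) / (2a) = -1.7914 +/- 1.8475i.
For a conjugate pair |z|^2 = z * conj(z) = (product of roots) = c/a = 1/(0.151) = 6.622517, so |z| = sqrt(6.622517) = 2.5734 for both roots.
Moduli of all roots: 2.5734, 2.5734.
All moduli strictly greater than 1? Yes.
Verdict: Invertible.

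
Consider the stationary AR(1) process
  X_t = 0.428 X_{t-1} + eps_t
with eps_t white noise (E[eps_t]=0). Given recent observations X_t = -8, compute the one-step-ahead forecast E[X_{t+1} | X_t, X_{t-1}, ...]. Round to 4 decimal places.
E[X_{t+1} \mid \mathcal F_t] = -3.4240

For an AR(p) model X_t = c + sum_i phi_i X_{t-i} + eps_t, the
one-step-ahead conditional mean is
  E[X_{t+1} | X_t, ...] = c + sum_i phi_i X_{t+1-i}.
Substitute known values:
  E[X_{t+1} | ...] = (0.428) * (-8)
                   = -3.4240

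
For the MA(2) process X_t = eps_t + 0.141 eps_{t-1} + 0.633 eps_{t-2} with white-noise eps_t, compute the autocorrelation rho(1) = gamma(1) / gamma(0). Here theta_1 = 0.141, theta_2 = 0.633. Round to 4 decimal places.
\rho(1) = 0.1621

For an MA(q) process with theta_0 = 1, the autocovariance is
  gamma(k) = sigma^2 * sum_{i=0..q-k} theta_i * theta_{i+k},
and rho(k) = gamma(k) / gamma(0). Sigma^2 cancels.
  numerator   = (1)*(0.141) + (0.141)*(0.633) = 0.230253.
  denominator = (1)^2 + (0.141)^2 + (0.633)^2 = 1.42057.
  rho(1) = 0.230253 / 1.42057 = 0.1621.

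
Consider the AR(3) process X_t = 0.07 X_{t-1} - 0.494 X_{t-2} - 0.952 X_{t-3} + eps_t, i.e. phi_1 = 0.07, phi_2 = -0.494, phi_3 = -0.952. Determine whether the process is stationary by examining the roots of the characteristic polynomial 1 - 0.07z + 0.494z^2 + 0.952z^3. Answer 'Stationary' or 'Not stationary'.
\text{Not stationary}

The AR(p) characteristic polynomial is P(z) = 1 - 0.07z + 0.494z^2 + 0.952z^3.
Stationarity requires all roots to lie outside the unit circle, i.e. |z| > 1 for every root.
Degree 3: look for a simple real root z0 first, then factor out (1 - z/z0) and solve the remaining quadratic.
Testing z0 = -1.25: P(-1.25) = 1 + (-0.07)(-1.25) + (0.494)(-1.25)^2 + (0.952)(-1.25)^3
  = 1 + (0.0875) + (0.771875) + (-1.859375) = 0.  So z_0 = -1.25 is a root, |z_0| = 1.25.
Divide out the factor (1 + 0.8 z) = (1 - z/z0) (since 1/z0 = -0.8):
  P(z) = (1 + 0.8 z)(1 + (-0.87) z + (1.19) z^2)
  [check: z-coef -0.87 - (-0.8) = -0.07; z^2-coef 1.19 - (-0.8)(-0.87) = 0.494; z^3-coef -(-0.8)(1.19) = 0.952.]
Remaining roots from the quadratic factor 1 + (-0.87) z + (1.19) z^2:
  Set 1 + (-0.87) z + (1.19) z^2 = 0, i.e. a z^2 + b z + c = 0 with a = 1.19, b = -0.87, c = 1.
  Discriminant D = b^2 - 4ac = (-0.87)^2 - 4*(1.19)*1 = 0.7569 - (4.76) = -4.0031.
  D < 0, so the roots are the complex-conjugate pair z = (-b +/- i sqrt(-D)) / (2a) = 0.3655 +/- 0.8407i.
  For a conjugate pair |z|^2 = z * conj(z) = (product of roots) = c/a = 1/(1.19) = 0.840336, so |z| = sqrt(0.840336) = 0.9167 for both roots.
Moduli of all roots: 1.2500, 0.9167, 0.9167.
All moduli strictly greater than 1? No.
Verdict: Not stationary.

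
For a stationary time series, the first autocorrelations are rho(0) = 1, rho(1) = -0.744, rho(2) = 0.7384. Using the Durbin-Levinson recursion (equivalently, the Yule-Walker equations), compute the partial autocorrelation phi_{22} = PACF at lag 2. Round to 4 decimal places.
\phi_{22} = 0.4141

The PACF at lag k is phi_{kk}, the last component of the solution
to the Yule-Walker system G_k phi = r_k where
  (G_k)_{ij} = rho(|i - j|), (r_k)_i = rho(i), i,j = 1..k.
Equivalently, Durbin-Levinson gives phi_{kk} iteratively:
  phi_{11} = rho(1)
  phi_{kk} = [rho(k) - sum_{j=1..k-1} phi_{k-1,j} rho(k-j)]
            / [1 - sum_{j=1..k-1} phi_{k-1,j} rho(j)],
  phi_{k,j} = phi_{k-1,j} - phi_{kk} phi_{k-1,k-j},  j = 1..k-1.
Step k = 1:
  phi_11 = rho(1) = -0.744.
Step k = 2:
  phi_22 = [rho(2) - phi_11 rho(1)] / [1 - phi_11 rho(1)] = [0.7384 - (-0.744)(-0.744)] / [1 - (-0.744)(-0.744)]
         = 0.184864 / 0.446464 = 0.4141.
Therefore phi_{22} = 0.4141.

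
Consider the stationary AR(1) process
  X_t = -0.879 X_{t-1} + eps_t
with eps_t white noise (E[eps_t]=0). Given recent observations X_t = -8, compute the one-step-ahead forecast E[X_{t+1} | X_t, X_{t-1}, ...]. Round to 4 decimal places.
E[X_{t+1} \mid \mathcal F_t] = 7.0320

For an AR(p) model X_t = c + sum_i phi_i X_{t-i} + eps_t, the
one-step-ahead conditional mean is
  E[X_{t+1} | X_t, ...] = c + sum_i phi_i X_{t+1-i}.
Substitute known values:
  E[X_{t+1} | ...] = (-0.879) * (-8)
                   = 7.0320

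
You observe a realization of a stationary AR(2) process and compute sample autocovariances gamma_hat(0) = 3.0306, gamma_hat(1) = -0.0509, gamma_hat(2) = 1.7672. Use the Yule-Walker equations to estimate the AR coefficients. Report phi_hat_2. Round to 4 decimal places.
\hat\phi_{2} = 0.5830

The Yule-Walker equations for an AR(p) process read, in matrix form,
  Gamma_p phi = r_p,   with   (Gamma_p)_{ij} = gamma(|i - j|),
                       (r_p)_i = gamma(i),   i,j = 1..p.
Substitute the sample gammas (Toeplitz matrix and right-hand side of size 2):
  Gamma_p = [[3.0306, -0.0509], [-0.0509, 3.0306]]
  r_p     = [-0.0509, 1.7672]
Written out:
  3.0306 phi_1 - 0.0509 phi_2 = -0.0509
  -0.0509 phi_1 + 3.0306 phi_2 = 1.7672
Solve by Cramer's rule:
  det = gamma(0)^2 - gamma(1)^2 = (3.0306)^2 - (-0.0509)^2 = 9.18453636 - 0.00259081 = 9.18194555
  phi_hat_1 = [gamma(1) gamma(0) - gamma(1) gamma(2)] / det = [(-0.0509)(3.0306) - (-0.0509)(1.7672)] / 9.18194555 = -0.06430706 / 9.18194555 = -0.007
  phi_hat_2 = [gamma(0) gamma(2) - gamma(1)^2] / det = [(3.0306)(1.7672) - (-0.0509)^2] / 9.18194555 = 5.35308551 / 9.18194555 = 0.583
So phi_hat = [-0.0070, 0.5830].
Therefore phi_hat_2 = 0.5830.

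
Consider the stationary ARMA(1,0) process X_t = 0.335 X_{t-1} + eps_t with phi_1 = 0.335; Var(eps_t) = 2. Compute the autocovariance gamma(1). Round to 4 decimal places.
\gamma(1) = 0.7547

Multiply the model equation by X_{t-k} and take expectations. With theta_0 = psi_0 = 1 and psi_j the MA(infinity) weights, this gives
  gamma(k) - sum_i phi_i gamma(k-i) = c_k,
  c_k = sigma^2 * sum_{j=k..q} theta_j psi_{j-k}   (c_k = 0 for k > q),
using gamma(-m) = gamma(m).
Pure AR (q = 0): c_0 = sigma^2 = 2, c_k = 0 for k >= 1.
Equations for k = 0 and k = 1 (AR order 1):
  gamma(0) = phi_1 gamma(1) + c_0
  gamma(1) = phi_1 gamma(0) + c_1
Substituting the second into the first: gamma(0) (1 - phi_1^2) = c_0 + phi_1 c_1, so
  gamma(0) = c_0 / (1 - phi_1^2) = 2 / (1 - (0.335)^2) = 2 / 0.887775 = 2.252823.
  gamma(1) = phi_1 gamma(0) = (0.335)(2.252823) = 0.754696.
Therefore gamma(1) = 0.7547 (to 4 decimal places).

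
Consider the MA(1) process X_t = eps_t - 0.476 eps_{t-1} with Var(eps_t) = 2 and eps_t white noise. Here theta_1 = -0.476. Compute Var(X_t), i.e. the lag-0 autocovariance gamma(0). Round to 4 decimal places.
\gamma(0) = 2.4532

For an MA(q) process X_t = eps_t + sum_i theta_i eps_{t-i} with
Var(eps_t) = sigma^2, the variance is
  gamma(0) = sigma^2 * (1 + sum_i theta_i^2).
  sum_i theta_i^2 = (-0.476)^2 = 0.226576.
  gamma(0) = 2 * (1 + 0.226576) = 2 * 1.226576 = 2.453152, which rounds to 2.4532.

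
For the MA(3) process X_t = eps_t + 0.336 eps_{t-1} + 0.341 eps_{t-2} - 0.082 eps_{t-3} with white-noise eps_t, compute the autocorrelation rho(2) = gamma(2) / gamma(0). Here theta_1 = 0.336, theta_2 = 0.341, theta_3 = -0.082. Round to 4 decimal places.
\rho(2) = 0.2536

For an MA(q) process with theta_0 = 1, the autocovariance is
  gamma(k) = sigma^2 * sum_{i=0..q-k} theta_i * theta_{i+k},
and rho(k) = gamma(k) / gamma(0). Sigma^2 cancels.
  numerator   = (1)*(0.341) + (0.336)*(-0.082) = 0.313448.
  denominator = (1)^2 + (0.336)^2 + (0.341)^2 + (-0.082)^2 = 1.235901.
  rho(2) = 0.313448 / 1.235901 = 0.2536.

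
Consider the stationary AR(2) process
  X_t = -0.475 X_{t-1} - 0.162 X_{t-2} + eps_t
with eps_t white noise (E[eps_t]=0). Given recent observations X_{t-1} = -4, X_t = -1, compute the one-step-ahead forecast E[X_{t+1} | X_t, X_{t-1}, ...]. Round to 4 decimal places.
E[X_{t+1} \mid \mathcal F_t] = 1.1230

For an AR(p) model X_t = c + sum_i phi_i X_{t-i} + eps_t, the
one-step-ahead conditional mean is
  E[X_{t+1} | X_t, ...] = c + sum_i phi_i X_{t+1-i}.
Substitute known values:
  E[X_{t+1} | ...] = (-0.475) * (-1) + (-0.162) * (-4)
                   = 1.1230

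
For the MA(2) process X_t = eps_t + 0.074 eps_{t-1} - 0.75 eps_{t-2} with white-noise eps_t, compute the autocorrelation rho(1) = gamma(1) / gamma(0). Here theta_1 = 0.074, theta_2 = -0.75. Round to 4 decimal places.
\rho(1) = 0.0118

For an MA(q) process with theta_0 = 1, the autocovariance is
  gamma(k) = sigma^2 * sum_{i=0..q-k} theta_i * theta_{i+k},
and rho(k) = gamma(k) / gamma(0). Sigma^2 cancels.
  numerator   = (1)*(0.074) + (0.074)*(-0.75) = 0.0185.
  denominator = (1)^2 + (0.074)^2 + (-0.75)^2 = 1.567976.
  rho(1) = 0.0185 / 1.567976 = 0.0118.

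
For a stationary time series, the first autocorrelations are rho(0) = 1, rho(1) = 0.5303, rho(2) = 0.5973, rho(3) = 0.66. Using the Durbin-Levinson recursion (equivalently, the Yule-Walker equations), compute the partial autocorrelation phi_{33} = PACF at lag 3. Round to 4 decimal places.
\phi_{33} = 0.4301

The PACF at lag k is phi_{kk}, the last component of the solution
to the Yule-Walker system G_k phi = r_k where
  (G_k)_{ij} = rho(|i - j|), (r_k)_i = rho(i), i,j = 1..k.
Equivalently, Durbin-Levinson gives phi_{kk} iteratively:
  phi_{11} = rho(1)
  phi_{kk} = [rho(k) - sum_{j=1..k-1} phi_{k-1,j} rho(k-j)]
            / [1 - sum_{j=1..k-1} phi_{k-1,j} rho(j)],
  phi_{k,j} = phi_{k-1,j} - phi_{kk} phi_{k-1,k-j},  j = 1..k-1.
Step k = 1:
  phi_11 = rho(1) = 0.5303.
Step k = 2:
  phi_22 = [rho(2) - phi_11 rho(1)] / [1 - phi_11 rho(1)] = [0.5973 - (0.5303)(0.5303)] / [1 - (0.5303)(0.5303)]
         = 0.31608191 / 0.71878191 = 0.439747.
  Update: phi_21 = phi_11 - phi_22 phi_11 = 0.5303 - (0.439747)(0.5303) = 0.297102.
Step k = 3:
  phi_33 = [rho(3) - phi_21 rho(2) - phi_22 rho(1)] / [1 - phi_21 rho(1) - phi_22 rho(2)]
    numerator   = 0.66 - (0.297102)(0.5973) - (0.439747)(0.5303) = 0.24934312
    denominator = 1 - (0.297102)(0.5303) - (0.439747)(0.5973) = 0.57978596
  phi_33 = 0.24934312 / 0.57978596 = 0.4301.
Therefore phi_{33} = 0.4301.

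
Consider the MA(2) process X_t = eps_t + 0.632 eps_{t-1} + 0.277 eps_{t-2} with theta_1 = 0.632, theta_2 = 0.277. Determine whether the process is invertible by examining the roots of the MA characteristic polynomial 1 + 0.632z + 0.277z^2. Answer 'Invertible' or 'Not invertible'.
\text{Invertible}

The MA(q) characteristic polynomial is P(z) = 1 + 0.632z + 0.277z^2.
Invertibility requires all roots to lie outside the unit circle, i.e. |z| > 1 for every root.
Set 1 + (0.632) z + (0.277) z^2 = 0, i.e. a z^2 + b z + c = 0 with a = 0.277, b = 0.632, c = 1.
Discriminant D = b^2 - 4ac = (0.632)^2 - 4*(0.277)*1 = 0.399424 - (1.108) = -0.708576.
D < 0, so the roots are the complex-conjugate pair z = (-b +/- i sqrt(-D)) / (2a) = -1.1408 +/- 1.5194i.
For a conjugate pair |z|^2 = z * conj(z) = (product of roots) = c/a = 1/(0.277) = 3.610108, so |z| = sqrt(3.610108) = 1.9 for both roots.
Moduli of all roots: 1.9000, 1.9000.
All moduli strictly greater than 1? Yes.
Verdict: Invertible.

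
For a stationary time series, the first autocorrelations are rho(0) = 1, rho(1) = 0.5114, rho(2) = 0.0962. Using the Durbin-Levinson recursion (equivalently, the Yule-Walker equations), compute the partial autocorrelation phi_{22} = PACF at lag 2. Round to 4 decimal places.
\phi_{22} = -0.2239

The PACF at lag k is phi_{kk}, the last component of the solution
to the Yule-Walker system G_k phi = r_k where
  (G_k)_{ij} = rho(|i - j|), (r_k)_i = rho(i), i,j = 1..k.
Equivalently, Durbin-Levinson gives phi_{kk} iteratively:
  phi_{11} = rho(1)
  phi_{kk} = [rho(k) - sum_{j=1..k-1} phi_{k-1,j} rho(k-j)]
            / [1 - sum_{j=1..k-1} phi_{k-1,j} rho(j)],
  phi_{k,j} = phi_{k-1,j} - phi_{kk} phi_{k-1,k-j},  j = 1..k-1.
Step k = 1:
  phi_11 = rho(1) = 0.5114.
Step k = 2:
  phi_22 = [rho(2) - phi_11 rho(1)] / [1 - phi_11 rho(1)] = [0.0962 - (0.5114)(0.5114)] / [1 - (0.5114)(0.5114)]
         = -0.16532996 / 0.73847004 = -0.2239.
Therefore phi_{22} = -0.2239.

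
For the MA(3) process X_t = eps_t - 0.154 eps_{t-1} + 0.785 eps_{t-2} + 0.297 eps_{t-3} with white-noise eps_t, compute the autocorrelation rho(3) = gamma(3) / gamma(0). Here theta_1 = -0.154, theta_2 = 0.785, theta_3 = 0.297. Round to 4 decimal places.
\rho(3) = 0.1719

For an MA(q) process with theta_0 = 1, the autocovariance is
  gamma(k) = sigma^2 * sum_{i=0..q-k} theta_i * theta_{i+k},
and rho(k) = gamma(k) / gamma(0). Sigma^2 cancels.
  numerator   = (1)*(0.297) = 0.297.
  denominator = (1)^2 + (-0.154)^2 + (0.785)^2 + (0.297)^2 = 1.72815.
  rho(3) = 0.297 / 1.72815 = 0.1719.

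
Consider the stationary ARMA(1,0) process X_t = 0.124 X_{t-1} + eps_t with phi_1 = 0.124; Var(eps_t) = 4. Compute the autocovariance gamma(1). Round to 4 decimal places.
\gamma(1) = 0.5037

Multiply the model equation by X_{t-k} and take expectations. With theta_0 = psi_0 = 1 and psi_j the MA(infinity) weights, this gives
  gamma(k) - sum_i phi_i gamma(k-i) = c_k,
  c_k = sigma^2 * sum_{j=k..q} theta_j psi_{j-k}   (c_k = 0 for k > q),
using gamma(-m) = gamma(m).
Pure AR (q = 0): c_0 = sigma^2 = 4, c_k = 0 for k >= 1.
Equations for k = 0 and k = 1 (AR order 1):
  gamma(0) = phi_1 gamma(1) + c_0
  gamma(1) = phi_1 gamma(0) + c_1
Substituting the second into the first: gamma(0) (1 - phi_1^2) = c_0 + phi_1 c_1, so
  gamma(0) = c_0 / (1 - phi_1^2) = 4 / (1 - (0.124)^2) = 4 / 0.984624 = 4.062464.
  gamma(1) = phi_1 gamma(0) = (0.124)(4.062464) = 0.503746.
Therefore gamma(1) = 0.5037 (to 4 decimal places).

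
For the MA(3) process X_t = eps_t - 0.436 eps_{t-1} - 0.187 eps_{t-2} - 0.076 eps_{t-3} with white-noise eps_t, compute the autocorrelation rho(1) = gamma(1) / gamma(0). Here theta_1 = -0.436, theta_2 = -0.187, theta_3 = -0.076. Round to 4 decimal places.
\rho(1) = -0.2764

For an MA(q) process with theta_0 = 1, the autocovariance is
  gamma(k) = sigma^2 * sum_{i=0..q-k} theta_i * theta_{i+k},
and rho(k) = gamma(k) / gamma(0). Sigma^2 cancels.
  numerator   = (1)*(-0.436) + (-0.436)*(-0.187) + (-0.187)*(-0.076) = -0.340256.
  denominator = (1)^2 + (-0.436)^2 + (-0.187)^2 + (-0.076)^2 = 1.230841.
  rho(1) = -0.340256 / 1.230841 = -0.2764.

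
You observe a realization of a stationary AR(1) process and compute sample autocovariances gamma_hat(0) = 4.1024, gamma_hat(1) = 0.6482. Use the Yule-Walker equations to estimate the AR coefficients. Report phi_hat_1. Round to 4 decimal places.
\hat\phi_{1} = 0.1580

The Yule-Walker equations for an AR(p) process read, in matrix form,
  Gamma_p phi = r_p,   with   (Gamma_p)_{ij} = gamma(|i - j|),
                       (r_p)_i = gamma(i),   i,j = 1..p.
Substitute the sample gammas (Toeplitz matrix and right-hand side of size 1):
  Gamma_p = [[4.1024]]
  r_p     = [0.6482]
With p = 1 this is the single equation gamma(0) phi_1 = gamma(1):
  phi_hat_1 = gamma(1) / gamma(0) = 0.6482 / 4.1024 = 0.1580.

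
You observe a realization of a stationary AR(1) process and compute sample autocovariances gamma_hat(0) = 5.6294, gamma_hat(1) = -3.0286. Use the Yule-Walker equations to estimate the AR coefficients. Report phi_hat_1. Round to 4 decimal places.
\hat\phi_{1} = -0.5380

The Yule-Walker equations for an AR(p) process read, in matrix form,
  Gamma_p phi = r_p,   with   (Gamma_p)_{ij} = gamma(|i - j|),
                       (r_p)_i = gamma(i),   i,j = 1..p.
Substitute the sample gammas (Toeplitz matrix and right-hand side of size 1):
  Gamma_p = [[5.6294]]
  r_p     = [-3.0286]
With p = 1 this is the single equation gamma(0) phi_1 = gamma(1):
  phi_hat_1 = gamma(1) / gamma(0) = -3.0286 / 5.6294 = -0.5380.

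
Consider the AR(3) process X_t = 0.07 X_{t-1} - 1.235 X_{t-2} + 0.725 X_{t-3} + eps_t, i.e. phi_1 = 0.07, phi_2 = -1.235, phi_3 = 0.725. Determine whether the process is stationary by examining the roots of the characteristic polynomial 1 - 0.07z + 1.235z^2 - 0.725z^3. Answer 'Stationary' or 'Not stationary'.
\text{Not stationary}

The AR(p) characteristic polynomial is P(z) = 1 - 0.07z + 1.235z^2 - 0.725z^3.
Stationarity requires all roots to lie outside the unit circle, i.e. |z| > 1 for every root.
Degree 3: look for a simple real root z0 first, then factor out (1 - z/z0) and solve the remaining quadratic.
Testing z0 = 2: P(2) = 1 + (-0.07)(2) + (1.235)(2)^2 + (-0.725)(2)^3
  = 1 + (-0.14) + (4.94) + (-5.8) = 0.  So z_0 = 2 is a root, |z_0| = 2.
Divide out the factor (1 - 0.5 z) = (1 - z/z0) (since 1/z0 = 0.5):
  P(z) = (1 - 0.5 z)(1 + (0.43) z + (1.45) z^2)
  [check: z-coef 0.43 - (0.5) = -0.07; z^2-coef 1.45 - (0.5)(0.43) = 1.235; z^3-coef -(0.5)(1.45) = -0.725.]
Remaining roots from the quadratic factor 1 + (0.43) z + (1.45) z^2:
  Set 1 + (0.43) z + (1.45) z^2 = 0, i.e. a z^2 + b z + c = 0 with a = 1.45, b = 0.43, c = 1.
  Discriminant D = b^2 - 4ac = (0.43)^2 - 4*(1.45)*1 = 0.1849 - (5.8) = -5.6151.
  D < 0, so the roots are the complex-conjugate pair z = (-b +/- i sqrt(-D)) / (2a) = -0.1483 +/- 0.8171i.
  For a conjugate pair |z|^2 = z * conj(z) = (product of roots) = c/a = 1/(1.45) = 0.689655, so |z| = sqrt(0.689655) = 0.8305 for both roots.
Moduli of all roots: 2.0000, 0.8305, 0.8305.
All moduli strictly greater than 1? No.
Verdict: Not stationary.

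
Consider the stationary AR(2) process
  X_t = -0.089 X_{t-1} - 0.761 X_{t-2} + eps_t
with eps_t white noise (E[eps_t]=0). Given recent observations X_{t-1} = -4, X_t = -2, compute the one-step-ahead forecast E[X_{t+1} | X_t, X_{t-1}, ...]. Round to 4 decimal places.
E[X_{t+1} \mid \mathcal F_t] = 3.2220

For an AR(p) model X_t = c + sum_i phi_i X_{t-i} + eps_t, the
one-step-ahead conditional mean is
  E[X_{t+1} | X_t, ...] = c + sum_i phi_i X_{t+1-i}.
Substitute known values:
  E[X_{t+1} | ...] = (-0.089) * (-2) + (-0.761) * (-4)
                   = 3.2220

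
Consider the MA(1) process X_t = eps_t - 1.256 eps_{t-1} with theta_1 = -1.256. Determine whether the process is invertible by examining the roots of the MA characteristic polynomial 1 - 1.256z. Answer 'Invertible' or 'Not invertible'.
\text{Not invertible}

The MA(q) characteristic polynomial is P(z) = 1 - 1.256z.
Invertibility requires all roots to lie outside the unit circle, i.e. |z| > 1 for every root.
This is linear in z: 1 + (-1.256) z = 0  =>  z = -1/(-1.256) = 0.796178,  |z| = 0.796178.
Moduli of all roots: 0.7962.
All moduli strictly greater than 1? No.
Verdict: Not invertible.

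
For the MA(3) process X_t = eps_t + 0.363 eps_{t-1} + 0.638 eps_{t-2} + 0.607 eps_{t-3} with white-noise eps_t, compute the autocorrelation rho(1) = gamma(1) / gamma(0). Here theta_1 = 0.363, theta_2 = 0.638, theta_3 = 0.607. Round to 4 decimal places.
\rho(1) = 0.5148

For an MA(q) process with theta_0 = 1, the autocovariance is
  gamma(k) = sigma^2 * sum_{i=0..q-k} theta_i * theta_{i+k},
and rho(k) = gamma(k) / gamma(0). Sigma^2 cancels.
  numerator   = (1)*(0.363) + (0.363)*(0.638) + (0.638)*(0.607) = 0.98186.
  denominator = (1)^2 + (0.363)^2 + (0.638)^2 + (0.607)^2 = 1.907262.
  rho(1) = 0.98186 / 1.907262 = 0.5148.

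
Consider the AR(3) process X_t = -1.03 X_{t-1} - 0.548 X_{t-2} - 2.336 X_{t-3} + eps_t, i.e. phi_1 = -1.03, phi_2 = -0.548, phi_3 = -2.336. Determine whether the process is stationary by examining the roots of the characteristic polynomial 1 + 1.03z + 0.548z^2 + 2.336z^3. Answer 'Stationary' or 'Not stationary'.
\text{Not stationary}

The AR(p) characteristic polynomial is P(z) = 1 + 1.03z + 0.548z^2 + 2.336z^3.
Stationarity requires all roots to lie outside the unit circle, i.e. |z| > 1 for every root.
Degree 3: look for a simple real root z0 first, then factor out (1 - z/z0) and solve the remaining quadratic.
Testing z0 = -0.625: P(-0.625) = 1 + (1.03)(-0.625) + (0.548)(-0.625)^2 + (2.336)(-0.625)^3
  = 1 + (-0.64375) + (0.214063) + (-0.570312) = 0.  So z_0 = -0.625 is a root, |z_0| = 0.625.
Divide out the factor (1 + 1.6 z) = (1 - z/z0) (since 1/z0 = -1.6):
  P(z) = (1 + 1.6 z)(1 + (-0.57) z + (1.46) z^2)
  [check: z-coef -0.57 - (-1.6) = 1.03; z^2-coef 1.46 - (-1.6)(-0.57) = 0.548; z^3-coef -(-1.6)(1.46) = 2.336.]
Remaining roots from the quadratic factor 1 + (-0.57) z + (1.46) z^2:
  Set 1 + (-0.57) z + (1.46) z^2 = 0, i.e. a z^2 + b z + c = 0 with a = 1.46, b = -0.57, c = 1.
  Discriminant D = b^2 - 4ac = (-0.57)^2 - 4*(1.46)*1 = 0.3249 - (5.84) = -5.5151.
  D < 0, so the roots are the complex-conjugate pair z = (-b +/- i sqrt(-D)) / (2a) = 0.1952 +/- 0.8043i.
  For a conjugate pair |z|^2 = z * conj(z) = (product of roots) = c/a = 1/(1.46) = 0.684932, so |z| = sqrt(0.684932) = 0.8276 for both roots.
Moduli of all roots: 0.6250, 0.8276, 0.8276.
All moduli strictly greater than 1? No.
Verdict: Not stationary.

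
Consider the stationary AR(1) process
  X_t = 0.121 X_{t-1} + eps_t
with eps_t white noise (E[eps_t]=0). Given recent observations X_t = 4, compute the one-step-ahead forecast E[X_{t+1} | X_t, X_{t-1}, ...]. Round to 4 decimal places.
E[X_{t+1} \mid \mathcal F_t] = 0.4840

For an AR(p) model X_t = c + sum_i phi_i X_{t-i} + eps_t, the
one-step-ahead conditional mean is
  E[X_{t+1} | X_t, ...] = c + sum_i phi_i X_{t+1-i}.
Substitute known values:
  E[X_{t+1} | ...] = (0.121) * (4)
                   = 0.4840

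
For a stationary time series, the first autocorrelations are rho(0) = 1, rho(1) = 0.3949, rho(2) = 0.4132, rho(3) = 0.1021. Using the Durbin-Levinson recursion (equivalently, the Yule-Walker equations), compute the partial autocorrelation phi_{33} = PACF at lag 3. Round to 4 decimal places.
\phi_{33} = -0.1720

The PACF at lag k is phi_{kk}, the last component of the solution
to the Yule-Walker system G_k phi = r_k where
  (G_k)_{ij} = rho(|i - j|), (r_k)_i = rho(i), i,j = 1..k.
Equivalently, Durbin-Levinson gives phi_{kk} iteratively:
  phi_{11} = rho(1)
  phi_{kk} = [rho(k) - sum_{j=1..k-1} phi_{k-1,j} rho(k-j)]
            / [1 - sum_{j=1..k-1} phi_{k-1,j} rho(j)],
  phi_{k,j} = phi_{k-1,j} - phi_{kk} phi_{k-1,k-j},  j = 1..k-1.
Step k = 1:
  phi_11 = rho(1) = 0.3949.
Step k = 2:
  phi_22 = [rho(2) - phi_11 rho(1)] / [1 - phi_11 rho(1)] = [0.4132 - (0.3949)(0.3949)] / [1 - (0.3949)(0.3949)]
         = 0.25725399 / 0.84405399 = 0.304784.
  Update: phi_21 = phi_11 - phi_22 phi_11 = 0.3949 - (0.304784)(0.3949) = 0.274541.
Step k = 3:
  phi_33 = [rho(3) - phi_21 rho(2) - phi_22 rho(1)] / [1 - phi_21 rho(1) - phi_22 rho(2)]
    numerator   = 0.1021 - (0.274541)(0.4132) - (0.304784)(0.3949) = -0.13169942
    denominator = 1 - (0.274541)(0.3949) - (0.304784)(0.4132) = 0.76564714
  phi_33 = -0.13169942 / 0.76564714 = -0.172.
Therefore phi_{33} = -0.1720.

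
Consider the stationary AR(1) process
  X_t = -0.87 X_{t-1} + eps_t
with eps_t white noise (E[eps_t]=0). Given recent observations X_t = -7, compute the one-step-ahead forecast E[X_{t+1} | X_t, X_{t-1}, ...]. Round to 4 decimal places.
E[X_{t+1} \mid \mathcal F_t] = 6.0900

For an AR(p) model X_t = c + sum_i phi_i X_{t-i} + eps_t, the
one-step-ahead conditional mean is
  E[X_{t+1} | X_t, ...] = c + sum_i phi_i X_{t+1-i}.
Substitute known values:
  E[X_{t+1} | ...] = (-0.87) * (-7)
                   = 6.0900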